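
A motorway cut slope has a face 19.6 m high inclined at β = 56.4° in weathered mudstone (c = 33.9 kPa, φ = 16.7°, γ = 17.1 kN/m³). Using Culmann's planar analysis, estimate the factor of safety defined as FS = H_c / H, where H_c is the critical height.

FS = 1.40

H_c = (4c/γ) · sinβ cosφ / [1 − cos(β − φ)]
    = (4·33.9/17.1) · sin56.4°·cos16.7° / [1 − cos39.7°]
    = 7.930 · 0.7978 / 0.2306 = 27.43 m
FS = H_c / H = 27.43 / 19.6 = 1.400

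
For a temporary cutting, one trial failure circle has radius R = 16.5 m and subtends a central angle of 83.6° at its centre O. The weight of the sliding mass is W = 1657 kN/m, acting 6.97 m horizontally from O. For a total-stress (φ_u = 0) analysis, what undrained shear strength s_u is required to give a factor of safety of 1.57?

FS = s_u·L_a·R / (W·d), so s_u = FS·W·d / (L_a·R).
Arc length L_a = R·θ = 16.5·(83.6°·π/180) = 16.5·1.4591 = 24.08 m
s_u = 1.57·1657·6.97 / (24.08·16.5) = 18132.4 / 397.24 = 45.65 kPa

s_u = 45.6 kPa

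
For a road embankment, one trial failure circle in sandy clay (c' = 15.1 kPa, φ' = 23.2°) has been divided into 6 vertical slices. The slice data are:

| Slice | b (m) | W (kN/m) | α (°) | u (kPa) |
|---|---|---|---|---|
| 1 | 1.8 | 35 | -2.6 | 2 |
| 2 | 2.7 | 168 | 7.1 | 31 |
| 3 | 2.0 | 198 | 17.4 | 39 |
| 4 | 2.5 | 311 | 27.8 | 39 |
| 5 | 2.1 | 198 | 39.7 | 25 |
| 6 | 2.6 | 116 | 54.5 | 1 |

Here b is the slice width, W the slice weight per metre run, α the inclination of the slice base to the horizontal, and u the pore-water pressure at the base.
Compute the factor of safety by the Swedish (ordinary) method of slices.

FS = 1.08

Ordinary method of slices: FS = Σ[c'·Δl_i + (W_i cosα_i − u_i·Δl_i)·tanφ'] / Σ W_i sinα_i, with Δl_i = b_i / cosα_i.
Slice 1: Δl = 1.8/cos(-2.6°) = 1.802 m; N'_1 = 35·cos(-2.6°) − 2·1.802 = 31.4; c'Δl = 27.21; W sinα = -1.6
Slice 2: Δl = 2.7/cos7.1° = 2.721 m; N'_2 = 168·cos7.1° − 31·2.721 = 82.4; c'Δl = 41.09; W sinα = 20.8
Slice 3: Δl = 2.0/cos17.4° = 2.096 m; N'_3 = 198·cos17.4° − 39·2.096 = 107.2; c'Δl = 31.65; W sinα = 59.2
Slice 4: Δl = 2.5/cos27.8° = 2.826 m; N'_4 = 311·cos27.8° − 39·2.826 = 164.9; c'Δl = 42.68; W sinα = 145.0
Slice 5: Δl = 2.1/cos39.7° = 2.729 m; N'_5 = 198·cos39.7° − 25·2.729 = 84.1; c'Δl = 41.21; W sinα = 126.5
Slice 6: Δl = 2.6/cos54.5° = 4.477 m; N'_6 = 116·cos54.5° − 1·4.477 = 62.9; c'Δl = 67.61; W sinα = 94.4
Σc'Δl = 251.4 kN/m; ΣN' = 532.8 kN/m; ΣW sinα = 444.3 kN/m
Resisting = 251.4 + 532.8·tan23.2° = 251.4 + 228.4 = 479.8 kN/m
FS = 479.8 / 444.3 = 1.080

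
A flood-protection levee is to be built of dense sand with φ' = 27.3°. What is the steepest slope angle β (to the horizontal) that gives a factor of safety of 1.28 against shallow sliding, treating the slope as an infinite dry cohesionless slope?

β = 22.0°

For an infinite dry cohesionless slope FS = tanφ'/tanβ, so tanβ = tanφ' / FS.
tanβ = tan27.3° / 1.28 = 0.5161 / 1.28 = 0.4032
β = arctan(0.4032) = 21.96°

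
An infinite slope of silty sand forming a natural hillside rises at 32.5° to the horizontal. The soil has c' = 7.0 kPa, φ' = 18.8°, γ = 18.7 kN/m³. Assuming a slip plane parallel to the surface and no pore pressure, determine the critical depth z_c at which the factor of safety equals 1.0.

z_c = 1.77 m

Setting FS = 1.00 in FS = [c' + γz cos²β tanφ'] / [γz sinβ cosβ] and solving for z:
z = c' / [γ cosβ (FS·sinβ − cosβ·tanφ')]
  = 7.0 / [18.7·cos32.5°·(1.00·sin32.5° − cos32.5°·tan18.8°)]
  = 7.0 / [18.7·0.8434·(1.00·0.5373 − 0.8434·0.3404)]
  = 7.0 / 3.9458 = 1.774 m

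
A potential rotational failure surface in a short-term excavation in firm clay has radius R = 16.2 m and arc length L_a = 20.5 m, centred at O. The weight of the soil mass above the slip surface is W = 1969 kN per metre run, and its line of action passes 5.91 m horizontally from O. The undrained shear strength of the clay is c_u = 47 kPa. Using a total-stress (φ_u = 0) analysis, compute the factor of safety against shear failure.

Taking moments about the centre O, the resisting moment is provided by the undrained shear strength acting along the arc:
M_R = c_u·L_a·R = 47·20.50·16.2 = 15608.7 kN·m/m
M_D = W·d = 1969·5.91 = 11636.8 kN·m/m
FS = M_R / M_D = 15608.7 / 11636.8 = 1.341

FS = 1.34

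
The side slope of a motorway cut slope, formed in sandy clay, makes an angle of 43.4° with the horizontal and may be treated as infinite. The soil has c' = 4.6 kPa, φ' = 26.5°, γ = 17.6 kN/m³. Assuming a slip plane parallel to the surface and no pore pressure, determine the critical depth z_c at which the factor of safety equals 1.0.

z_c = 1.11 m

Setting FS = 1.00 in FS = [c' + γz cos²β tanφ'] / [γz sinβ cosβ] and solving for z:
z = c' / [γ cosβ (FS·sinβ − cosβ·tanφ')]
  = 4.6 / [17.6·cos43.4°·(1.00·sin43.4° − cos43.4°·tan26.5°)]
  = 4.6 / [17.6·0.7266·(1.00·0.6871 − 0.7266·0.4986)]
  = 4.6 / 4.1538 = 1.107 m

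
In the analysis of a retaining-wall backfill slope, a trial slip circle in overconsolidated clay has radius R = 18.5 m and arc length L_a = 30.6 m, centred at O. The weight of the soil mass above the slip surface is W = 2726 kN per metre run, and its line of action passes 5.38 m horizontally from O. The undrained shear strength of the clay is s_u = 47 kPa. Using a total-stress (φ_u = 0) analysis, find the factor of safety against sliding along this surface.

Taking moments about the centre O, the resisting moment is provided by the undrained shear strength acting along the arc:
M_R = s_u·L_a·R = 47·30.60·18.5 = 26606.7 kN·m/m
M_D = W·d = 2726·5.38 = 14665.9 kN·m/m
FS = M_R / M_D = 26606.7 / 14665.9 = 1.814

FS = 1.81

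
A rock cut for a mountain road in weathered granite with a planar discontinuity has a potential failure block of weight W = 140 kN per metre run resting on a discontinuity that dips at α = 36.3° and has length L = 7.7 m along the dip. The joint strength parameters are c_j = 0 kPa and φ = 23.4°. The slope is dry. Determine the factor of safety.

FS = 0.59

Resolving the block weight along and normal to the plane and applying the Mohr–Coulomb strength on the joint:
N' = W cosα = 140·cos36.3° = 112.8 kN/m
Driving force T = W sinα = 140·sin36.3° = 82.9 kN/m
Resisting force R = c_j·L + N'·tanφ = 0·7.7 + 112.8·tan23.4° = 0.0 + 48.8 = 48.8 kN/m
FS = R / T = 48.8 / 82.9 = 0.589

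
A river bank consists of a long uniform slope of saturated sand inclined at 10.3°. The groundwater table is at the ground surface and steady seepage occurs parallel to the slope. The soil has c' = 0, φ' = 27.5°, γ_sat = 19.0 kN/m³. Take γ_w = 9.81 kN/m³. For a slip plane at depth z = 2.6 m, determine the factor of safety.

With seepage parallel to the slope and the water table at the surface, the effective normal stress on the slip plane uses the buoyant unit weight γ' = γ_sat − γ_w while the driving shear stress uses γ_sat:
FS = [c' + γ' z cos²β tanφ'] / [γ_sat z sinβ cosβ]
(For c' = 0 this reduces to FS = (γ'/γ_sat)·tanφ'/tanβ.)
γ' = 19.0 − 9.81 = 9.19 kN/m³
Numerator = 0.0 + 9.19·2.6·cos²10.3°·tan27.5° = 0.0 + 9.19·2.6·0.9680·0.5206 = 12.041 kPa
Denominator = 19.0·2.6·sin10.3°·cos10.3° = 19.0·2.6·0.1788·0.9839 = 8.690 kPa
FS = 12.041 / 8.690 = 1.386

FS = 1.39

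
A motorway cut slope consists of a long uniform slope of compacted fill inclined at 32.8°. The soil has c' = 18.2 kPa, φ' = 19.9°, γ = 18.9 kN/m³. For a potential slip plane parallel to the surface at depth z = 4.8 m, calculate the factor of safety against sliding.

For an infinite slope with a slip plane parallel to the surface (no pore pressure): FS = [c' + γz cos²β tanφ'] / [γz sinβ cosβ].
γz = 18.9·4.8 = 90.72 kN/m²
Numerator = 18.2 + 90.72·cos²32.8°·tan19.9° = 18.2 + 90.72·0.7066·0.3620 = 41.403 kPa
Denominator = 90.72·sin32.8°·cos32.8° = 90.72·0.5417·0.8406 = 41.309 kPa
FS = 41.403 / 41.309 = 1.002

FS = 1.00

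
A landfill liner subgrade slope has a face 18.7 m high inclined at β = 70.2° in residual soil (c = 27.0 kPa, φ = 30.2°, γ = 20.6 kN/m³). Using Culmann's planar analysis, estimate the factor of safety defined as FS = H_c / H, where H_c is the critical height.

FS = 0.97

H_c = (4c/γ) · sinβ cosφ / [1 − cos(β − φ)]
    = (4·27.0/20.6) · sin70.2°·cos30.2° / [1 − cos40.0°]
    = 5.243 · 0.8132 / 0.2340 = 18.22 m
FS = H_c / H = 18.22 / 18.7 = 0.974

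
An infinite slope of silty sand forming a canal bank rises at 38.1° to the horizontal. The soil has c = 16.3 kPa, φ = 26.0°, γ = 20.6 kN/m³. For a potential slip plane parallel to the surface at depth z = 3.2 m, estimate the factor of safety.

FS = 1.13

For an infinite slope with a slip plane parallel to the surface (no pore pressure): FS = [c + γz cos²β tanφ] / [γz sinβ cosβ].
γz = 20.6·3.2 = 65.92 kN/m²
Numerator = 16.3 + 65.92·cos²38.1°·tan26.0° = 16.3 + 65.92·0.6193·0.4877 = 36.210 kPa
Denominator = 65.92·sin38.1°·cos38.1° = 65.92·0.6170·0.7869 = 32.009 kPa
FS = 36.210 / 32.009 = 1.131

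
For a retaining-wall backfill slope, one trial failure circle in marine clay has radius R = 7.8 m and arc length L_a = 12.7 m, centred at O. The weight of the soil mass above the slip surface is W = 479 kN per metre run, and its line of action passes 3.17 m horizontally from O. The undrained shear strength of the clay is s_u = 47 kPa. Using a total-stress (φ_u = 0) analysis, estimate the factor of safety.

Taking moments about the centre O, the resisting moment is provided by the undrained shear strength acting along the arc:
M_R = s_u·L_a·R = 47·12.70·7.8 = 4655.8 kN·m/m
M_D = W·d = 479·3.17 = 1518.4 kN·m/m
FS = M_R / M_D = 4655.8 / 1518.4 = 3.066

FS = 3.07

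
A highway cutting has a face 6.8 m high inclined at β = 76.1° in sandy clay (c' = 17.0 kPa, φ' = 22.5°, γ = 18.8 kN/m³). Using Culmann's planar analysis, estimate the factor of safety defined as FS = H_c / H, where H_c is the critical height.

FS = 1.17

H_c = (4c'/γ) · sinβ cosφ' / [1 − cos(β − φ')]
    = (4·17.0/18.8) · sin76.1°·cos22.5° / [1 − cos53.6°]
    = 3.617 · 0.8968 / 0.4066 = 7.98 m
FS = H_c / H = 7.98 / 6.8 = 1.173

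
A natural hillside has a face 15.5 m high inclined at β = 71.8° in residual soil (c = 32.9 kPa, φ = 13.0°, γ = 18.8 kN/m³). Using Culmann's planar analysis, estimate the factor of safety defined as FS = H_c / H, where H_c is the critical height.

H_c = (4c/γ) · sinβ cosφ / [1 − cos(β − φ)]
    = (4·32.9/18.8) · sin71.8°·cos13.0° / [1 − cos58.8°]
    = 7.000 · 0.9256 / 0.4820 = 13.44 m
FS = H_c / H = 13.44 / 15.5 = 0.867

FS = 0.87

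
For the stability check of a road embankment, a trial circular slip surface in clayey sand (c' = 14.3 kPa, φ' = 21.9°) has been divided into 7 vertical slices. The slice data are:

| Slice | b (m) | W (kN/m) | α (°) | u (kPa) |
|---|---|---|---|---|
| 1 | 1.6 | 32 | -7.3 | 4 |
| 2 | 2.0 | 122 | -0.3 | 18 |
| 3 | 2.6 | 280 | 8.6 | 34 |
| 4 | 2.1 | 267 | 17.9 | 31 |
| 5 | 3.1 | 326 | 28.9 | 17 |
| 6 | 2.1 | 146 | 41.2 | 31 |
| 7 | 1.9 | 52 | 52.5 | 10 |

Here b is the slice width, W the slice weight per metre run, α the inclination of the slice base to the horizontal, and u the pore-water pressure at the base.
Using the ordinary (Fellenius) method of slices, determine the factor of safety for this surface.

Ordinary method of slices: FS = Σ[c'·Δl_i + (W_i cosα_i − u_i·Δl_i)·tanφ'] / Σ W_i sinα_i, with Δl_i = b_i / cosα_i.
Slice 1: Δl = 1.6/cos(-7.3°) = 1.613 m; N'_1 = 32·cos(-7.3°) − 4·1.613 = 25.3; c'Δl = 23.07; W sinα = -4.1
Slice 2: Δl = 2.0/cos(-0.3°) = 2.000 m; N'_2 = 122·cos(-0.3°) − 18·2.000 = 86.0; c'Δl = 28.60; W sinα = -0.6
Slice 3: Δl = 2.6/cos8.6° = 2.630 m; N'_3 = 280·cos8.6° − 34·2.630 = 187.4; c'Δl = 37.60; W sinα = 41.9
Slice 4: Δl = 2.1/cos17.9° = 2.207 m; N'_4 = 267·cos17.9° − 31·2.207 = 185.7; c'Δl = 31.56; W sinα = 82.1
Slice 5: Δl = 3.1/cos28.9° = 3.541 m; N'_5 = 326·cos28.9° − 17·3.541 = 225.2; c'Δl = 50.64; W sinα = 157.6
Slice 6: Δl = 2.1/cos41.2° = 2.791 m; N'_6 = 146·cos41.2° − 31·2.791 = 23.3; c'Δl = 39.91; W sinα = 96.2
Slice 7: Δl = 1.9/cos52.5° = 3.121 m; N'_7 = 52·cos52.5° − 10·3.121 = 0.4; c'Δl = 44.63; W sinα = 41.3
Σc'Δl = 256.0 kN/m; ΣN' = 733.4 kN/m; ΣW sinα = 414.2 kN/m
Resisting = 256.0 + 733.4·tan21.9° = 256.0 + 294.8 = 550.8 kN/m
FS = 550.8 / 414.2 = 1.330

FS = 1.33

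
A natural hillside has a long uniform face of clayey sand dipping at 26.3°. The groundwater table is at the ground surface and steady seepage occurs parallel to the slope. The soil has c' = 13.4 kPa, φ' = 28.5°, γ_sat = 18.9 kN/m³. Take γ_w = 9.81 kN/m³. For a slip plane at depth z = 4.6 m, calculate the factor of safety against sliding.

FS = 0.92

With seepage parallel to the slope and the water table at the surface, the effective normal stress on the slip plane uses the buoyant unit weight γ' = γ_sat − γ_w while the driving shear stress uses γ_sat:
FS = [c' + γ' z cos²β tanφ'] / [γ_sat z sinβ cosβ]
γ' = 18.9 − 9.81 = 9.09 kN/m³
Numerator = 13.4 + 9.09·4.6·cos²26.3°·tan28.5° = 13.4 + 9.09·4.6·0.8037·0.5430 = 31.646 kPa
Denominator = 18.9·4.6·sin26.3°·cos26.3° = 18.9·4.6·0.4431·0.8965 = 34.533 kPa
FS = 31.646 / 34.533 = 0.916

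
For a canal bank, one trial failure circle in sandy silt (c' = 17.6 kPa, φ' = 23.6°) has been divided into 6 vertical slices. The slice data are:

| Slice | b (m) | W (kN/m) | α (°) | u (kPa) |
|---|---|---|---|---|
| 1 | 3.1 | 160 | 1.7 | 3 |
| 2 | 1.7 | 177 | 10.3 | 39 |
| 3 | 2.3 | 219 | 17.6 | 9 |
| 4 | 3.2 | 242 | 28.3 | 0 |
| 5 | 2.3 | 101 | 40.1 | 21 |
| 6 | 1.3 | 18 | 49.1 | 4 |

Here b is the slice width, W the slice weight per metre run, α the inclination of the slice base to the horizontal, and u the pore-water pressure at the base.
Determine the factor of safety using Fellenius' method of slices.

Ordinary method of slices: FS = Σ[c'·Δl_i + (W_i cosα_i − u_i·Δl_i)·tanφ'] / Σ W_i sinα_i, with Δl_i = b_i / cosα_i.
Slice 1: Δl = 3.1/cos1.7° = 3.101 m; N'_1 = 160·cos1.7° − 3·3.101 = 150.6; c'Δl = 54.58; W sinα = 4.7
Slice 2: Δl = 1.7/cos10.3° = 1.728 m; N'_2 = 177·cos10.3° − 39·1.728 = 106.8; c'Δl = 30.41; W sinα = 31.6
Slice 3: Δl = 2.3/cos17.6° = 2.413 m; N'_3 = 219·cos17.6° − 9·2.413 = 187.0; c'Δl = 42.47; W sinα = 66.2
Slice 4: Δl = 3.2/cos28.3° = 3.634 m; N'_4 = 242·cos28.3° − 0·3.634 = 213.1; c'Δl = 63.97; W sinα = 114.7
Slice 5: Δl = 2.3/cos40.1° = 3.007 m; N'_5 = 101·cos40.1° − 21·3.007 = 14.1; c'Δl = 52.92; W sinα = 65.1
Slice 6: Δl = 1.3/cos49.1° = 1.986 m; N'_6 = 18·cos49.1° − 4·1.986 = 3.8; c'Δl = 34.95; W sinα = 13.6
Σc'Δl = 279.3 kN/m; ΣN' = 675.5 kN/m; ΣW sinα = 296.0 kN/m
Resisting = 279.3 + 675.5·tan23.6° = 279.3 + 295.1 = 574.4 kN/m
FS = 574.4 / 296.0 = 1.940

FS = 1.94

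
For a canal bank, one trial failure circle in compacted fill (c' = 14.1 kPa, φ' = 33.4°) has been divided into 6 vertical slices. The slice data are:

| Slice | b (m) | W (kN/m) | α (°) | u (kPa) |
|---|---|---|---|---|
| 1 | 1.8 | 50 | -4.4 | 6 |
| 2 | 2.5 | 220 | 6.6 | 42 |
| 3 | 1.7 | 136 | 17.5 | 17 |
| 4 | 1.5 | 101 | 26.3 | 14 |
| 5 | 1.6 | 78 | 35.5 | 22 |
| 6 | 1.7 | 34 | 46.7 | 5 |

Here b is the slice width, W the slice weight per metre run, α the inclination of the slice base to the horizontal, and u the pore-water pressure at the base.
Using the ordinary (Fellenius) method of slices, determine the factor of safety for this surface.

Ordinary method of slices: FS = Σ[c'·Δl_i + (W_i cosα_i − u_i·Δl_i)·tanφ'] / Σ W_i sinα_i, with Δl_i = b_i / cosα_i.
Slice 1: Δl = 1.8/cos(-4.4°) = 1.805 m; N'_1 = 50·cos(-4.4°) − 6·1.805 = 39.0; c'Δl = 25.46; W sinα = -3.8
Slice 2: Δl = 2.5/cos6.6° = 2.517 m; N'_2 = 220·cos6.6° − 42·2.517 = 112.8; c'Δl = 35.49; W sinα = 25.3
Slice 3: Δl = 1.7/cos17.5° = 1.782 m; N'_3 = 136·cos17.5° − 17·1.782 = 99.4; c'Δl = 25.13; W sinα = 40.9
Slice 4: Δl = 1.5/cos26.3° = 1.673 m; N'_4 = 101·cos26.3° − 14·1.673 = 67.1; c'Δl = 23.59; W sinα = 44.8
Slice 5: Δl = 1.6/cos35.5° = 1.965 m; N'_5 = 78·cos35.5° − 22·1.965 = 20.3; c'Δl = 27.71; W sinα = 45.3
Slice 6: Δl = 1.7/cos46.7° = 2.479 m; N'_6 = 34·cos46.7° − 5·2.479 = 10.9; c'Δl = 34.95; W sinα = 24.7
Σc'Δl = 172.3 kN/m; ΣN' = 349.6 kN/m; ΣW sinα = 177.1 kN/m
Resisting = 172.3 + 349.6·tan33.4° = 172.3 + 230.5 = 402.8 kN/m
FS = 402.8 / 177.1 = 2.274

FS = 2.27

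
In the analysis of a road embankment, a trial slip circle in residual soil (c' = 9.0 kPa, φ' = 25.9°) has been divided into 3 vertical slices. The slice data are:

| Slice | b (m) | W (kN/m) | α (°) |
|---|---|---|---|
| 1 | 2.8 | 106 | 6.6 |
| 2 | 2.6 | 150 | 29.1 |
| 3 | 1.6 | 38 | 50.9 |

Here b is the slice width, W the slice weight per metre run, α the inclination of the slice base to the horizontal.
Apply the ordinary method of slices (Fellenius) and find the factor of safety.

Ordinary method of slices: FS = Σ[c'·Δl_i + (W_i cosα_i)·tanφ'] / Σ W_i sinα_i, with Δl_i = b_i / cosα_i.
Slice 1: Δl = 2.8/cos6.6° = 2.819 m; N'_1 = 106·cos6.6° = 105.3; c'Δl = 25.37; W sinα = 12.2
Slice 2: Δl = 2.6/cos29.1° = 2.976 m; N'_2 = 150·cos29.1° = 131.1; c'Δl = 26.78; W sinα = 73.0
Slice 3: Δl = 1.6/cos50.9° = 2.537 m; N'_3 = 38·cos50.9° = 24.0; c'Δl = 22.83; W sinα = 29.5
Σc'Δl = 75.0 kN/m; ΣN' = 260.3 kN/m; ΣW sinα = 114.6 kN/m
Resisting = 75.0 + 260.3·tan25.9° = 75.0 + 126.4 = 201.4 kN/m
FS = 201.4 / 114.6 = 1.757

FS = 1.76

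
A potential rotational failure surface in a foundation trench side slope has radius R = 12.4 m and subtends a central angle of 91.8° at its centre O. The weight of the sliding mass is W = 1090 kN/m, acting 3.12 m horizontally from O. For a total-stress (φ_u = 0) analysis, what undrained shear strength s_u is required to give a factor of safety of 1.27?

s_u = 17.5 kPa

FS = s_u·L_a·R / (W·d), so s_u = FS·W·d / (L_a·R).
Arc length L_a = R·θ = 12.4·(91.8°·π/180) = 12.4·1.6022 = 19.87 m
s_u = 1.27·1090·3.12 / (19.87·12.4) = 4319.0 / 246.36 = 17.53 kPa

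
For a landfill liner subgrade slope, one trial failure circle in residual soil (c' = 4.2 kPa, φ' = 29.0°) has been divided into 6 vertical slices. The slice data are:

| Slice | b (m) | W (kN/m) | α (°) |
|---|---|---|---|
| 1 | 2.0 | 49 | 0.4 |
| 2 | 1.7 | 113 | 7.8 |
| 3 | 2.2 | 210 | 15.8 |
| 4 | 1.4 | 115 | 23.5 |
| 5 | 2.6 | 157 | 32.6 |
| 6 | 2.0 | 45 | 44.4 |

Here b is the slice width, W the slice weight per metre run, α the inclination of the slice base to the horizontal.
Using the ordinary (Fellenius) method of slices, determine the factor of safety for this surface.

FS = 1.73

Ordinary method of slices: FS = Σ[c'·Δl_i + (W_i cosα_i)·tanφ'] / Σ W_i sinα_i, with Δl_i = b_i / cosα_i.
Slice 1: Δl = 2.0/cos0.4° = 2.000 m; N'_1 = 49·cos0.4° = 49.0; c'Δl = 8.40; W sinα = 0.3
Slice 2: Δl = 1.7/cos7.8° = 1.716 m; N'_2 = 113·cos7.8° = 112.0; c'Δl = 7.21; W sinα = 15.3
Slice 3: Δl = 2.2/cos15.8° = 2.286 m; N'_3 = 210·cos15.8° = 202.1; c'Δl = 9.60; W sinα = 57.2
Slice 4: Δl = 1.4/cos23.5° = 1.527 m; N'_4 = 115·cos23.5° = 105.5; c'Δl = 6.41; W sinα = 45.9
Slice 5: Δl = 2.6/cos32.6° = 3.086 m; N'_5 = 157·cos32.6° = 132.3; c'Δl = 12.96; W sinα = 84.6
Slice 6: Δl = 2.0/cos44.4° = 2.799 m; N'_6 = 45·cos44.4° = 32.2; c'Δl = 11.76; W sinα = 31.5
Σc'Δl = 56.3 kN/m; ΣN' = 632.9 kN/m; ΣW sinα = 234.8 kN/m
Resisting = 56.3 + 632.9·tan29.0° = 56.3 + 350.8 = 407.2 kN/m
FS = 407.2 / 234.8 = 1.734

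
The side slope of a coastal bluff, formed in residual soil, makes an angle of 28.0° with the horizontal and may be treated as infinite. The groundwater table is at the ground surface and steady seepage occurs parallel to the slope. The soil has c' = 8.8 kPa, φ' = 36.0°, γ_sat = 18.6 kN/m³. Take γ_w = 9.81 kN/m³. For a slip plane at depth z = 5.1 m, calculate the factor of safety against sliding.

FS = 0.87

With seepage parallel to the slope and the water table at the surface, the effective normal stress on the slip plane uses the buoyant unit weight γ' = γ_sat − γ_w while the driving shear stress uses γ_sat:
FS = [c' + γ' z cos²β tanφ'] / [γ_sat z sinβ cosβ]
γ' = 18.6 − 9.81 = 8.79 kN/m³
Numerator = 8.8 + 8.79·5.1·cos²28.0°·tan36.0° = 8.8 + 8.79·5.1·0.7796·0.7265 = 34.192 kPa
Denominator = 18.6·5.1·sin28.0°·cos28.0° = 18.6·5.1·0.4695·0.8829 = 39.321 kPa
FS = 34.192 / 39.321 = 0.870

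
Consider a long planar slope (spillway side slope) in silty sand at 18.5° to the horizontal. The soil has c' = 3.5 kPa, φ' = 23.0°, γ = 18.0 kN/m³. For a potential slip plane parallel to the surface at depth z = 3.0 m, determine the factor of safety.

FS = 1.48

For an infinite slope with a slip plane parallel to the surface (no pore pressure): FS = [c' + γz cos²β tanφ'] / [γz sinβ cosβ].
γz = 18.0·3.0 = 54.00 kN/m²
Numerator = 3.5 + 54.00·cos²18.5°·tan23.0° = 3.5 + 54.00·0.8993·0.4245 = 24.114 kPa
Denominator = 54.00·sin18.5°·cos18.5° = 54.00·0.3173·0.9483 = 16.249 kPa
FS = 24.114 / 16.249 = 1.484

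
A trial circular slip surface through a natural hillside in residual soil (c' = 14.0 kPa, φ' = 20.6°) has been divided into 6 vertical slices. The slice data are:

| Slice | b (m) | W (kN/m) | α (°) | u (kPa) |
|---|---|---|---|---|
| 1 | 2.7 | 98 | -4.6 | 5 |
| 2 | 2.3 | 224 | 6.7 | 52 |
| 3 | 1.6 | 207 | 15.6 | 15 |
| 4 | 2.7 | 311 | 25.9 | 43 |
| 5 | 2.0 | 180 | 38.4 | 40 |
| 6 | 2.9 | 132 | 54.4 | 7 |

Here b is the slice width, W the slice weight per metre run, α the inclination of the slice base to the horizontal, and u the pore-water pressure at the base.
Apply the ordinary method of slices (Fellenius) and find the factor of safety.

Ordinary method of slices: FS = Σ[c'·Δl_i + (W_i cosα_i − u_i·Δl_i)·tanφ'] / Σ W_i sinα_i, with Δl_i = b_i / cosα_i.
Slice 1: Δl = 2.7/cos(-4.6°) = 2.709 m; N'_1 = 98·cos(-4.6°) − 5·2.709 = 84.1; c'Δl = 37.92; W sinα = -7.9
Slice 2: Δl = 2.3/cos6.7° = 2.316 m; N'_2 = 224·cos6.7° − 52·2.316 = 102.0; c'Δl = 32.42; W sinα = 26.1
Slice 3: Δl = 1.6/cos15.6° = 1.661 m; N'_3 = 207·cos15.6° − 15·1.661 = 174.5; c'Δl = 23.26; W sinα = 55.7
Slice 4: Δl = 2.7/cos25.9° = 3.001 m; N'_4 = 311·cos25.9° − 43·3.001 = 150.7; c'Δl = 42.02; W sinα = 135.8
Slice 5: Δl = 2.0/cos38.4° = 2.552 m; N'_5 = 180·cos38.4° − 40·2.552 = 39.0; c'Δl = 35.73; W sinα = 111.8
Slice 6: Δl = 2.9/cos54.4° = 4.982 m; N'_6 = 132·cos54.4° − 7·4.982 = 42.0; c'Δl = 69.74; W sinα = 107.3
Σc'Δl = 241.1 kN/m; ΣN' = 592.3 kN/m; ΣW sinα = 428.9 kN/m
Resisting = 241.1 + 592.3·tan20.6° = 241.1 + 222.6 = 463.7 kN/m
FS = 463.7 / 428.9 = 1.081

FS = 1.08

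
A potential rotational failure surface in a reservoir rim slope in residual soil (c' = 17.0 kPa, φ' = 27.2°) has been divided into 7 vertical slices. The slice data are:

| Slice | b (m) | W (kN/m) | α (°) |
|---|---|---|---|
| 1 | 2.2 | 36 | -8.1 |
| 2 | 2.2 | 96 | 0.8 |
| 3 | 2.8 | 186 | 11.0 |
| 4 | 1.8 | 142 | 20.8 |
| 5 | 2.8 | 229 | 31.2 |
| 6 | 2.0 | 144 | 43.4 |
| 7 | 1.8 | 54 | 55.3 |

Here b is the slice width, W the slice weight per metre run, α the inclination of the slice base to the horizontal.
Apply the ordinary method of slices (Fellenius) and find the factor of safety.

FS = 2.07

Ordinary method of slices: FS = Σ[c'·Δl_i + (W_i cosα_i)·tanφ'] / Σ W_i sinα_i, with Δl_i = b_i / cosα_i.
Slice 1: Δl = 2.2/cos(-8.1°) = 2.222 m; N'_1 = 36·cos(-8.1°) = 35.6; c'Δl = 37.78; W sinα = -5.1
Slice 2: Δl = 2.2/cos0.8° = 2.200 m; N'_2 = 96·cos0.8° = 96.0; c'Δl = 37.40; W sinα = 1.3
Slice 3: Δl = 2.8/cos11.0° = 2.852 m; N'_3 = 186·cos11.0° = 182.6; c'Δl = 48.49; W sinα = 35.5
Slice 4: Δl = 1.8/cos20.8° = 1.925 m; N'_4 = 142·cos20.8° = 132.7; c'Δl = 32.73; W sinα = 50.4
Slice 5: Δl = 2.8/cos31.2° = 3.273 m; N'_5 = 229·cos31.2° = 195.9; c'Δl = 55.65; W sinα = 118.6
Slice 6: Δl = 2.0/cos43.4° = 2.753 m; N'_6 = 144·cos43.4° = 104.6; c'Δl = 46.79; W sinα = 98.9
Slice 7: Δl = 1.8/cos55.3° = 3.162 m; N'_7 = 54·cos55.3° = 30.7; c'Δl = 53.75; W sinα = 44.4
Σc'Δl = 312.6 kN/m; ΣN' = 778.2 kN/m; ΣW sinα = 344.1 kN/m
Resisting = 312.6 + 778.2·tan27.2° = 312.6 + 399.9 = 712.5 kN/m
FS = 712.5 / 344.1 = 2.070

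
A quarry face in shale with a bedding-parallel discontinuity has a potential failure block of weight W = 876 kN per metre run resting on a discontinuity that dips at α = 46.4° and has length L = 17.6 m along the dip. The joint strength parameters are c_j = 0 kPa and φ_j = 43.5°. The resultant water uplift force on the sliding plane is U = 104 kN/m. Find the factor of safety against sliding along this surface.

Resolving the block weight along and normal to the plane and applying the Mohr–Coulomb strength on the joint:
N' = W cosα − U = 876·cos46.4° − 104 = 500.1 kN/m
Driving force T = W sinα = 876·sin46.4° = 634.4 kN/m
Resisting force R = c_j·L + N'·tanφ_j = 0·17.6 + 500.1·tan43.5° = 0.0 + 474.6 = 474.6 kN/m
FS = R / T = 474.6 / 634.4 = 0.748

FS = 0.75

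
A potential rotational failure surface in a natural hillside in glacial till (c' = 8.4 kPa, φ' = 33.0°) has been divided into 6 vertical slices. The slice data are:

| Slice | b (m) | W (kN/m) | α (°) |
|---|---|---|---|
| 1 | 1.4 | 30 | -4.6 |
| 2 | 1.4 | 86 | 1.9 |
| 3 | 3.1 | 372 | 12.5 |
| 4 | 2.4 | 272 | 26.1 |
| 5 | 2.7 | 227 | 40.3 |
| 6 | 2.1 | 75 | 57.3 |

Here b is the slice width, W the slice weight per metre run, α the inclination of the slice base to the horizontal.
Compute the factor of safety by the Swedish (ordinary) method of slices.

FS = 1.81

Ordinary method of slices: FS = Σ[c'·Δl_i + (W_i cosα_i)·tanφ'] / Σ W_i sinα_i, with Δl_i = b_i / cosα_i.
Slice 1: Δl = 1.4/cos(-4.6°) = 1.405 m; N'_1 = 30·cos(-4.6°) = 29.9; c'Δl = 11.80; W sinα = -2.4
Slice 2: Δl = 1.4/cos1.9° = 1.401 m; N'_2 = 86·cos1.9° = 86.0; c'Δl = 11.77; W sinα = 2.9
Slice 3: Δl = 3.1/cos12.5° = 3.175 m; N'_3 = 372·cos12.5° = 363.2; c'Δl = 26.67; W sinα = 80.5
Slice 4: Δl = 2.4/cos26.1° = 2.673 m; N'_4 = 272·cos26.1° = 244.3; c'Δl = 22.45; W sinα = 119.7
Slice 5: Δl = 2.7/cos40.3° = 3.540 m; N'_5 = 227·cos40.3° = 173.1; c'Δl = 29.74; W sinα = 146.8
Slice 6: Δl = 2.1/cos57.3° = 3.887 m; N'_6 = 75·cos57.3° = 40.5; c'Δl = 32.65; W sinα = 63.1
Σc'Δl = 135.1 kN/m; ΣN' = 936.9 kN/m; ΣW sinα = 410.6 kN/m
Resisting = 135.1 + 936.9·tan33.0° = 135.1 + 608.5 = 743.5 kN/m
FS = 743.5 / 410.6 = 1.811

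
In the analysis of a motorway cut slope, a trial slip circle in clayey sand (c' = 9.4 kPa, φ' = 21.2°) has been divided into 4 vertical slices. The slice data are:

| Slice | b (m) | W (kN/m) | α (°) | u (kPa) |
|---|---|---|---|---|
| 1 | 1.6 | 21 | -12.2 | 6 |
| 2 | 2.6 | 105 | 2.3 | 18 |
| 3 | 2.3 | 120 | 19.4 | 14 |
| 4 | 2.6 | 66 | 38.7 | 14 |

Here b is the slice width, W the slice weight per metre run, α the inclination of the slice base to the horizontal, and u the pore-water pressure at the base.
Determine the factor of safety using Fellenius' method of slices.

Ordinary method of slices: FS = Σ[c'·Δl_i + (W_i cosα_i − u_i·Δl_i)·tanφ'] / Σ W_i sinα_i, with Δl_i = b_i / cosα_i.
Slice 1: Δl = 1.6/cos(-12.2°) = 1.637 m; N'_1 = 21·cos(-12.2°) − 6·1.637 = 10.7; c'Δl = 15.39; W sinα = -4.4
Slice 2: Δl = 2.6/cos2.3° = 2.602 m; N'_2 = 105·cos2.3° − 18·2.602 = 58.1; c'Δl = 24.46; W sinα = 4.2
Slice 3: Δl = 2.3/cos19.4° = 2.438 m; N'_3 = 120·cos19.4° − 14·2.438 = 79.0; c'Δl = 22.92; W sinα = 39.9
Slice 4: Δl = 2.6/cos38.7° = 3.331 m; N'_4 = 66·cos38.7° − 14·3.331 = 4.9; c'Δl = 31.32; W sinα = 41.3
Σc'Δl = 94.1 kN/m; ΣN' = 152.7 kN/m; ΣW sinα = 80.9 kN/m
Resisting = 94.1 + 152.7·tan21.2° = 94.1 + 59.2 = 153.3 kN/m
FS = 153.3 / 80.9 = 1.895

FS = 1.90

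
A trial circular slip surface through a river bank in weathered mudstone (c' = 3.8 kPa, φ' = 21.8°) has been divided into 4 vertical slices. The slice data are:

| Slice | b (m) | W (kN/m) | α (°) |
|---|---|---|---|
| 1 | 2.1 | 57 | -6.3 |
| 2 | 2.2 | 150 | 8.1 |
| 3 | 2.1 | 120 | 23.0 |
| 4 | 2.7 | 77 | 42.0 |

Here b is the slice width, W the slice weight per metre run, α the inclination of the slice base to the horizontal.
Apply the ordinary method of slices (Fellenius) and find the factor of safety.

FS = 1.66

Ordinary method of slices: FS = Σ[c'·Δl_i + (W_i cosα_i)·tanφ'] / Σ W_i sinα_i, with Δl_i = b_i / cosα_i.
Slice 1: Δl = 2.1/cos(-6.3°) = 2.113 m; N'_1 = 57·cos(-6.3°) = 56.7; c'Δl = 8.03; W sinα = -6.3
Slice 2: Δl = 2.2/cos8.1° = 2.222 m; N'_2 = 150·cos8.1° = 148.5; c'Δl = 8.44; W sinα = 21.1
Slice 3: Δl = 2.1/cos23.0° = 2.281 m; N'_3 = 120·cos23.0° = 110.5; c'Δl = 8.67; W sinα = 46.9
Slice 4: Δl = 2.7/cos42.0° = 3.633 m; N'_4 = 77·cos42.0° = 57.2; c'Δl = 13.81; W sinα = 51.5
Σc'Δl = 38.9 kN/m; ΣN' = 372.8 kN/m; ΣW sinα = 113.3 kN/m
Resisting = 38.9 + 372.8·tan21.8° = 38.9 + 149.1 = 188.1 kN/m
FS = 188.1 / 113.3 = 1.660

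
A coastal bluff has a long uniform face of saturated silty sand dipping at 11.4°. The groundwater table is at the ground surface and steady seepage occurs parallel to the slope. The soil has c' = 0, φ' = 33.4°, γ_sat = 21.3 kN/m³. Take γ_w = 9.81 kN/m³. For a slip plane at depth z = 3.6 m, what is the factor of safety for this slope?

FS = 1.76

With seepage parallel to the slope and the water table at the surface, the effective normal stress on the slip plane uses the buoyant unit weight γ' = γ_sat − γ_w while the driving shear stress uses γ_sat:
FS = [c' + γ' z cos²β tanφ'] / [γ_sat z sinβ cosβ]
(For c' = 0 this reduces to FS = (γ'/γ_sat)·tanφ'/tanβ.)
γ' = 21.3 − 9.81 = 11.49 kN/m³
Numerator = 0.0 + 11.49·3.6·cos²11.4°·tan33.4° = 0.0 + 11.49·3.6·0.9609·0.6594 = 26.209 kPa
Denominator = 21.3·3.6·sin11.4°·cos11.4° = 21.3·3.6·0.1977·0.9803 = 14.857 kPa
FS = 26.209 / 14.857 = 1.764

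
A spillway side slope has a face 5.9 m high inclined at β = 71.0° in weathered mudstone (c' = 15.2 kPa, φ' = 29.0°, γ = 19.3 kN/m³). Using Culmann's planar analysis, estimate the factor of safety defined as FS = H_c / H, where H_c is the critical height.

FS = 1.72

H_c = (4c'/γ) · sinβ cosφ' / [1 − cos(β − φ')]
    = (4·15.2/19.3) · sin71.0°·cos29.0° / [1 − cos42.0°]
    = 3.150 · 0.8270 / 0.2569 = 10.14 m
FS = H_c / H = 10.14 / 5.9 = 1.719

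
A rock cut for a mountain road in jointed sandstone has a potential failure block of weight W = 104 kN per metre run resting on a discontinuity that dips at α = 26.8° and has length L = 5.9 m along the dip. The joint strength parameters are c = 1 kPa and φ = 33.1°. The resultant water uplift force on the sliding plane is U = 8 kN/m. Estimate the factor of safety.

Resolving the block weight along and normal to the plane and applying the Mohr–Coulomb strength on the joint:
N' = W cosα − U = 104·cos26.8° − 8 = 84.8 kN/m
Driving force T = W sinα = 104·sin26.8° = 46.9 kN/m
Resisting force R = c·L + N'·tanφ = 1·5.9 + 84.8·tan33.1° = 5.9 + 55.3 = 61.2 kN/m
FS = R / T = 61.2 / 46.9 = 1.305

FS = 1.31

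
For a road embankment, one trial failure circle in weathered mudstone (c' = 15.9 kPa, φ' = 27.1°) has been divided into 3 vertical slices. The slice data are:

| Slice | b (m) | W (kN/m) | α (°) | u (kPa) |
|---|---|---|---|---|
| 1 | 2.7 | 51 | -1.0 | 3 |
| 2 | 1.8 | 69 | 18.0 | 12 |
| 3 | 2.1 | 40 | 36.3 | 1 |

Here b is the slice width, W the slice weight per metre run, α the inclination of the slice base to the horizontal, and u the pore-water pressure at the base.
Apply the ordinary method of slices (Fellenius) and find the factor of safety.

FS = 3.93

Ordinary method of slices: FS = Σ[c'·Δl_i + (W_i cosα_i − u_i·Δl_i)·tanφ'] / Σ W_i sinα_i, with Δl_i = b_i / cosα_i.
Slice 1: Δl = 2.7/cos(-1.0°) = 2.700 m; N'_1 = 51·cos(-1.0°) − 3·2.700 = 42.9; c'Δl = 42.94; W sinα = -0.9
Slice 2: Δl = 1.8/cos18.0° = 1.893 m; N'_2 = 69·cos18.0° − 12·1.893 = 42.9; c'Δl = 30.09; W sinα = 21.3
Slice 3: Δl = 2.1/cos36.3° = 2.606 m; N'_3 = 40·cos36.3° − 1·2.606 = 29.6; c'Δl = 41.43; W sinα = 23.7
Σc'Δl = 114.5 kN/m; ΣN' = 115.4 kN/m; ΣW sinα = 44.1 kN/m
Resisting = 114.5 + 115.4·tan27.1° = 114.5 + 59.1 = 173.5 kN/m
FS = 173.5 / 44.1 = 3.934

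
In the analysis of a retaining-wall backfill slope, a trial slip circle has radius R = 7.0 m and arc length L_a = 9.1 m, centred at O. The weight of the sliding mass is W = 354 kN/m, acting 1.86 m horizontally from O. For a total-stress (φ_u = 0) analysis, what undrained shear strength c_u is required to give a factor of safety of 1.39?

c_u = 14.4 kPa

FS = c_u·L_a·R / (W·d), so c_u = FS·W·d / (L_a·R).
c_u = 1.39·354·1.86 / (9.10·7.0) = 915.2 / 63.70 = 14.37 kPa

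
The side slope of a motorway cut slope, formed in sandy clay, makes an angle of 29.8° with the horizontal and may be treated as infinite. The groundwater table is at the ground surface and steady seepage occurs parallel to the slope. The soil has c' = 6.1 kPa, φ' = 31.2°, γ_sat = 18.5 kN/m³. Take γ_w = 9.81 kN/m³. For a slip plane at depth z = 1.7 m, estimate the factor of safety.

With seepage parallel to the slope and the water table at the surface, the effective normal stress on the slip plane uses the buoyant unit weight γ' = γ_sat − γ_w while the driving shear stress uses γ_sat:
FS = [c' + γ' z cos²β tanφ'] / [γ_sat z sinβ cosβ]
γ' = 18.5 − 9.81 = 8.69 kN/m³
Numerator = 6.1 + 8.69·1.7·cos²29.8°·tan31.2° = 6.1 + 8.69·1.7·0.7530·0.6056 = 12.837 kPa
Denominator = 18.5·1.7·sin29.8°·cos29.8° = 18.5·1.7·0.4970·0.8678 = 13.563 kPa
FS = 12.837 / 13.563 = 0.946

FS = 0.95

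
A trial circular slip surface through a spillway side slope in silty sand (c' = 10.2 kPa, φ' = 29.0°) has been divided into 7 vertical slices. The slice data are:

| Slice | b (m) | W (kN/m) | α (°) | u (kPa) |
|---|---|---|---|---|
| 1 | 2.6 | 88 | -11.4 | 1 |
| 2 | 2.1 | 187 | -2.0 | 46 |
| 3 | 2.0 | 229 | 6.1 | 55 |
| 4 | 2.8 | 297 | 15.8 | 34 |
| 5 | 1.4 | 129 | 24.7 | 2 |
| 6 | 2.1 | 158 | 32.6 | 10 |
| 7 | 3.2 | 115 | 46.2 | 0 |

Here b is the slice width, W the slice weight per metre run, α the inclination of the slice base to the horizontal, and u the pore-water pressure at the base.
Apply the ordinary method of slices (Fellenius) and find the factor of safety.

Ordinary method of slices: FS = Σ[c'·Δl_i + (W_i cosα_i − u_i·Δl_i)·tanφ'] / Σ W_i sinα_i, with Δl_i = b_i / cosα_i.
Slice 1: Δl = 2.6/cos(-11.4°) = 2.652 m; N'_1 = 88·cos(-11.4°) − 1·2.652 = 83.6; c'Δl = 27.05; W sinα = -17.4
Slice 2: Δl = 2.1/cos(-2.0°) = 2.101 m; N'_2 = 187·cos(-2.0°) − 46·2.101 = 90.2; c'Δl = 21.43; W sinα = -6.5
Slice 3: Δl = 2.0/cos6.1° = 2.011 m; N'_3 = 229·cos6.1° − 55·2.011 = 117.1; c'Δl = 20.52; W sinα = 24.3
Slice 4: Δl = 2.8/cos15.8° = 2.910 m; N'_4 = 297·cos15.8° − 34·2.910 = 186.8; c'Δl = 29.68; W sinα = 80.9
Slice 5: Δl = 1.4/cos24.7° = 1.541 m; N'_5 = 129·cos24.7° − 2·1.541 = 114.1; c'Δl = 15.72; W sinα = 53.9
Slice 6: Δl = 2.1/cos32.6° = 2.493 m; N'_6 = 158·cos32.6° − 10·2.493 = 108.2; c'Δl = 25.43; W sinα = 85.1
Slice 7: Δl = 3.2/cos46.2° = 4.623 m; N'_7 = 115·cos46.2° − 0·4.623 = 79.6; c'Δl = 47.16; W sinα = 83.0
Σc'Δl = 187.0 kN/m; ΣN' = 779.6 kN/m; ΣW sinα = 303.3 kN/m
Resisting = 187.0 + 779.6·tan29.0° = 187.0 + 432.2 = 619.2 kN/m
FS = 619.2 / 303.3 = 2.041

FS = 2.04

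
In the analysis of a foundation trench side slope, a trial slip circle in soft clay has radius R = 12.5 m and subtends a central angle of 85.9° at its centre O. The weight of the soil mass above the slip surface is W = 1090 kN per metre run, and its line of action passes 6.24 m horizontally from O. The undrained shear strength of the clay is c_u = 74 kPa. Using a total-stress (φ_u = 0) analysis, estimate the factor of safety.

Taking moments about the centre O, the resisting moment is provided by the undrained shear strength acting along the arc:
Arc length L_a = R·θ = 12.5·(85.9°·π/180) = 12.5·1.4992 = 18.74 m
M_R = c_u·L_a·R = 74·18.74·12.5 = 17334.9 kN·m/m
M_D = W·d = 1090·6.24 = 6801.6 kN·m/m
FS = M_R / M_D = 17334.9 / 6801.6 = 2.549

FS = 2.55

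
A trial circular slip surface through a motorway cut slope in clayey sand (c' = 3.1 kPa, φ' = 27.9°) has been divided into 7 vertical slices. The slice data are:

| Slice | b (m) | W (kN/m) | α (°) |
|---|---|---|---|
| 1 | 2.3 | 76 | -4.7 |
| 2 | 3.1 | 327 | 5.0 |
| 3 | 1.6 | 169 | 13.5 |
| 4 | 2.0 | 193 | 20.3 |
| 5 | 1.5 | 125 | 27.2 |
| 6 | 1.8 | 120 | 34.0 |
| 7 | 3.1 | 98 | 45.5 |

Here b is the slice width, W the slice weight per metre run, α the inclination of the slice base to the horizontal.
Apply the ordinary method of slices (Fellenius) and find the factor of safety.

FS = 1.85

Ordinary method of slices: FS = Σ[c'·Δl_i + (W_i cosα_i)·tanφ'] / Σ W_i sinα_i, with Δl_i = b_i / cosα_i.
Slice 1: Δl = 2.3/cos(-4.7°) = 2.308 m; N'_1 = 76·cos(-4.7°) = 75.7; c'Δl = 7.15; W sinα = -6.2
Slice 2: Δl = 3.1/cos5.0° = 3.112 m; N'_2 = 327·cos5.0° = 325.8; c'Δl = 9.65; W sinα = 28.5
Slice 3: Δl = 1.6/cos13.5° = 1.645 m; N'_3 = 169·cos13.5° = 164.3; c'Δl = 5.10; W sinα = 39.5
Slice 4: Δl = 2.0/cos20.3° = 2.132 m; N'_4 = 193·cos20.3° = 181.0; c'Δl = 6.61; W sinα = 67.0
Slice 5: Δl = 1.5/cos27.2° = 1.686 m; N'_5 = 125·cos27.2° = 111.2; c'Δl = 5.23; W sinα = 57.1
Slice 6: Δl = 1.8/cos34.0° = 2.171 m; N'_6 = 120·cos34.0° = 99.5; c'Δl = 6.73; W sinα = 67.1
Slice 7: Δl = 3.1/cos45.5° = 4.423 m; N'_7 = 98·cos45.5° = 68.7; c'Δl = 13.71; W sinα = 69.9
Σc'Δl = 54.2 kN/m; ΣN' = 1026.2 kN/m; ΣW sinα = 322.8 kN/m
Resisting = 54.2 + 1026.2·tan27.9° = 54.2 + 543.3 = 597.5 kN/m
FS = 597.5 / 322.8 = 1.851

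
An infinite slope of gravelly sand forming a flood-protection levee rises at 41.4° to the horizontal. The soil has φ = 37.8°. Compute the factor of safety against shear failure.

FS = 0.88

For a dry cohesionless infinite slope the factor of safety is FS = tanφ / tanβ.
FS = tan37.8° / tan41.4° = 0.7757 / 0.8816 = 0.880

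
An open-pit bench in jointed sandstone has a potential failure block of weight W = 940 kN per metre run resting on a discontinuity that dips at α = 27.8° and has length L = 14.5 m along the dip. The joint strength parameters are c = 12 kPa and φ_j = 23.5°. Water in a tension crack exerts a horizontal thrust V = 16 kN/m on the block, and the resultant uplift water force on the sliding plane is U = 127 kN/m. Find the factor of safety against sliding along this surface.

Resolving the block weight along and normal to the plane and applying the Mohr–Coulomb strength on the joint:
N' = W cosα − U − V sinα = 940·cos27.8° − 127 − 16·sin27.8° = 697.0 kN/m
Driving force T = W sinα + V cosα = 940·sin27.8° + 16·cos27.8° = 452.6 kN/m
Resisting force R = c·L + N'·tanφ_j = 12·14.5 + 697.0·tan23.5° = 174.0 + 303.1 = 477.1 kN/m
FS = R / T = 477.1 / 452.6 = 1.054

FS = 1.05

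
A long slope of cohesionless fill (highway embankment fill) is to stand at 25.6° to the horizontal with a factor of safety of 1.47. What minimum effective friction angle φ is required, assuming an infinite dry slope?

FS = tanφ/tanβ ⇒ tanφ = FS · tanβ = 1.47 · tan25.6° = 0.7043
φ = arctan(0.7043) = 35.16°

φ = 35.2°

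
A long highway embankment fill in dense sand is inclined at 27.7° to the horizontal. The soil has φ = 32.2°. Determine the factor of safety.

FS = 1.20

For a dry cohesionless infinite slope the factor of safety is FS = tanφ / tanβ.
FS = tan32.2° / tan27.7° = 0.6297 / 0.5250 = 1.199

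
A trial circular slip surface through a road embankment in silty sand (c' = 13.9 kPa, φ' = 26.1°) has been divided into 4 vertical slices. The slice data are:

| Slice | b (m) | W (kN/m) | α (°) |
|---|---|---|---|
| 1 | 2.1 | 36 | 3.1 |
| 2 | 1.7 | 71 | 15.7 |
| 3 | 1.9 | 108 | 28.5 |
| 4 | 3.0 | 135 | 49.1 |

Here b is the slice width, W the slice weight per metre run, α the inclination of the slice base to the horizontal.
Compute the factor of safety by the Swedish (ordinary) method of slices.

FS = 1.65

Ordinary method of slices: FS = Σ[c'·Δl_i + (W_i cosα_i)·tanφ'] / Σ W_i sinα_i, with Δl_i = b_i / cosα_i.
Slice 1: Δl = 2.1/cos3.1° = 2.103 m; N'_1 = 36·cos3.1° = 35.9; c'Δl = 29.23; W sinα = 1.9
Slice 2: Δl = 1.7/cos15.7° = 1.766 m; N'_2 = 71·cos15.7° = 68.4; c'Δl = 24.55; W sinα = 19.2
Slice 3: Δl = 1.9/cos28.5° = 2.162 m; N'_3 = 108·cos28.5° = 94.9; c'Δl = 30.05; W sinα = 51.5
Slice 4: Δl = 3.0/cos49.1° = 4.582 m; N'_4 = 135·cos49.1° = 88.4; c'Δl = 63.69; W sinα = 102.0
Σc'Δl = 147.5 kN/m; ΣN' = 287.6 kN/m; ΣW sinα = 174.7 kN/m
Resisting = 147.5 + 287.6·tan26.1° = 147.5 + 140.9 = 288.4 kN/m
FS = 288.4 / 174.7 = 1.651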